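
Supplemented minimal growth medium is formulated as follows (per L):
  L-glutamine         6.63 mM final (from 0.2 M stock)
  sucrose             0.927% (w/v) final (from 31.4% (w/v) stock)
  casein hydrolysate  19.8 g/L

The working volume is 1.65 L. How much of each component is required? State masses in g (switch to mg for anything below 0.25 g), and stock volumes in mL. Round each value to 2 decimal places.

L-glutamine 54.70 mL; sucrose 48.71 mL; casein hydrolysate 32.67 g

Scale factor relative to 1 L: 1.65.
L-glutamine: V = C2·V2/C1 = 6.63 mM × 1650 mL ÷ 200 mM = 54.70 mL
sucrose: dilute stock: 0.927% ÷ 31.4% × 1650 mL = 48.71 mL
casein hydrolysate: 19.8 g/L × 1.65 L = 32.67 g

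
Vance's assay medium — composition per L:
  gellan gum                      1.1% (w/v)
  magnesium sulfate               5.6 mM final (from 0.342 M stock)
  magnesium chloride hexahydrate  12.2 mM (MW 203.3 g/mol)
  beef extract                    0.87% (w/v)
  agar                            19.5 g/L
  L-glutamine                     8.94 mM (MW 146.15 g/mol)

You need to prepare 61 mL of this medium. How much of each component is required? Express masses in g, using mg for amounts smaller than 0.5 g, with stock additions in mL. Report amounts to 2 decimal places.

gellan gum 0.67 g; magnesium sulfate 1.00 mL; magnesium chloride hexahydrate 151.30 mg; beef extract 0.53 g; agar 1.19 g; L-glutamine 79.70 mg

Working volume: 61 mL = 0.061 L.
gellan gum: 1.1% w/v = 11 g/L → 11 × 0.061 L = 0.67 g
magnesium sulfate: V = C2·V2/C1 = 5.6 mM × 61 mL ÷ 342 mM = 1.00 mL
magnesium chloride hexahydrate: 12.2 mmol/L × 203.3 mg/mmol × 0.061 L = 151.30 mg
beef extract: 0.87 g per 100 mL × 61 mL ÷ 100 = 0.53 g
agar: 19.5 g/L × 0.061 L = 1.19 g
L-glutamine: 8.94 mmol/L × 146.15 mg/mmol × 0.061 L = 79.70 mg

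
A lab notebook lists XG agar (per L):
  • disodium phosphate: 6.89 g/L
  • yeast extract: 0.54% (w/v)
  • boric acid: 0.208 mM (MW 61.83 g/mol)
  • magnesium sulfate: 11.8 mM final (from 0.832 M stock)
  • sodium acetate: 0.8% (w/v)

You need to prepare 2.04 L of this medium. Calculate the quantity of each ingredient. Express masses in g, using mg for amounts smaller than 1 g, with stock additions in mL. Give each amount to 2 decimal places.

disodium phosphate 14.06 g; yeast extract 11.02 g; boric acid 26.24 mg; magnesium sulfate 28.93 mL; sodium acetate 16.32 g

Scale factor relative to 1 L: 2.04.
disodium phosphate: 6.89 g/L × 2.04 L = 14.06 g
yeast extract: 0.54 g per 100 mL × 2040 mL ÷ 100 = 11.02 g
boric acid: 0.208 mmol/L × 61.83 mg/mmol × 2.04 L = 26.24 mg
magnesium sulfate: V = C2·V2/C1 = 11.8 mM × 2040 mL ÷ 832 mM = 28.93 mL
sodium acetate: 0.8 g per 100 mL × 2040 mL ÷ 100 = 16.32 g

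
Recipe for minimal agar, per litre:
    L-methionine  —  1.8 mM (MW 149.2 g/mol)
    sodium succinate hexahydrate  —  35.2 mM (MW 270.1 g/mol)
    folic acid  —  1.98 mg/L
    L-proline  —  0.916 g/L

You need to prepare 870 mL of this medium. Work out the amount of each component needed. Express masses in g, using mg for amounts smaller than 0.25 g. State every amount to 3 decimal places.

Target volume = 870 mL = 0.87 L.
L-methionine: 1.8 mmol/L × 149.2 mg/mmol × 0.87 L = 233.647 mg
sodium succinate hexahydrate: 35.2 mmol/L × 270.1 g/mol × 0.87 L ÷ 1000 = 8.272 g
folic acid: 1.98 mg/L × 0.87 L = 1.723 mg
L-proline: 0.916 g/L × 0.87 L = 0.797 g

L-methionine 233.647 mg; sodium succinate hexahydrate 8.272 g; folic acid 1.723 mg; L-proline 0.797 g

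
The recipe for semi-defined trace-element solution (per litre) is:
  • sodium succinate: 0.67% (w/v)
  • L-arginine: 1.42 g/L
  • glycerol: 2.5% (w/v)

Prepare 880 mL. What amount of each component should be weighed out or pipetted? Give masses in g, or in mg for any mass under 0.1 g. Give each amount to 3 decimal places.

Scale factor relative to 1 L: 0.88.
sodium succinate: 0.67% w/v = 6.7 g/L → 6.7 × 0.88 L = 5.896 g
L-arginine: 1.42 g/L × 0.88 L = 1.250 g
glycerol: 2.5 g per 100 mL × 880 mL ÷ 100 = 22.000 g

sodium succinate 5.896 g; L-arginine 1.250 g; glycerol 22.000 g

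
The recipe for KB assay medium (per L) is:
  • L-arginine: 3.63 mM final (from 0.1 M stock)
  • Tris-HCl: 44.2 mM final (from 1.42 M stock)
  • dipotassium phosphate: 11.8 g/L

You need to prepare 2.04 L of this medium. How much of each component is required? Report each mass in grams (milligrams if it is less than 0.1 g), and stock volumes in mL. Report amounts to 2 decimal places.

L-arginine 74.05 mL; Tris-HCl 63.50 mL; dipotassium phosphate 24.07 g

Working volume: 2.04 L.
L-arginine: C1V1 = C2V2 → 3.63 mM × 2040 mL ÷ 100 mM = 74.05 mL
Tris-HCl: C1V1 = C2V2 → 44.2 mM × 2040 mL ÷ 1420 mM = 63.50 mL
dipotassium phosphate: 11.8 g/L × 2.04 L = 24.07 g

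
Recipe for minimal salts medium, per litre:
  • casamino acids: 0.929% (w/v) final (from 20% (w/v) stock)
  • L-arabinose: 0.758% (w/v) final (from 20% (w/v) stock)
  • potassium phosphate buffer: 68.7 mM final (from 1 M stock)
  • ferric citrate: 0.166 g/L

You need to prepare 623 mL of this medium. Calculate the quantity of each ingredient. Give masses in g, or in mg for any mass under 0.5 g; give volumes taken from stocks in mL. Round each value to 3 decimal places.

casamino acids 28.938 mL; L-arabinose 23.612 mL; potassium phosphate buffer 42.800 mL; ferric citrate 103.418 mg

Working volume: 623 mL = 0.623 L.
casamino acids: C1V1 = C2V2 → 0.929% ÷ 20% × 623 mL = 28.938 mL
L-arabinose: dilute stock: 0.758% ÷ 20% × 623 mL = 23.612 mL
potassium phosphate buffer: dilute stock: 68.7 mM × 623 mL ÷ 1000 mM = 42.800 mL
ferric citrate: 0.166 g/L × 0.623 L = 0.103418 g = 103.418 mg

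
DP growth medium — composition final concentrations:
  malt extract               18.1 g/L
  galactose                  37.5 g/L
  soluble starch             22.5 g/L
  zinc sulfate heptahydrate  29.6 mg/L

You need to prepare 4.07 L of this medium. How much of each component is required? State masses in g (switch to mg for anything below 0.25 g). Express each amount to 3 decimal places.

malt extract 73.667 g; galactose 152.625 g; soluble starch 91.575 g; zinc sulfate heptahydrate 120.472 mg

Scale factor relative to 1 L: 4.07.
malt extract: 18.1 g/L × 4.07 L = 73.667 g
galactose: 37.5 g/L × 4.07 L = 152.625 g
soluble starch: 22.5 g/L × 4.07 L = 91.575 g
zinc sulfate heptahydrate: 29.6 mg/L × 4.07 L = 120.472 mg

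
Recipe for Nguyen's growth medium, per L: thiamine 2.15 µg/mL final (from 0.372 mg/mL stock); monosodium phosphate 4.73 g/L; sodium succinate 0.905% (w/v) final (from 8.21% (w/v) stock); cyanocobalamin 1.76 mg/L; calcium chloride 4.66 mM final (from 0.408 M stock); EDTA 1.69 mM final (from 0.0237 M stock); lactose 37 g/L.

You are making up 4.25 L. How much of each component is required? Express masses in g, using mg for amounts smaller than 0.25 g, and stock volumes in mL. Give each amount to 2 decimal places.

thiamine 24.56 mL; monosodium phosphate 20.10 g; sodium succinate 468.48 mL; cyanocobalamin 7.48 mg; calcium chloride 48.54 mL; EDTA 303.06 mL; lactose 157.25 g

Scale factor relative to 1 L: 4.25.
thiamine: dilute stock: 2.15 µg/mL × 4250 mL ÷ 372 µg/mL = 24.56 mL
monosodium phosphate: 4.73 g/L × 4.25 L = 20.10 g
sodium succinate: dilute stock: 0.905% ÷ 8.21% × 4250 mL = 468.48 mL
cyanocobalamin: 1.76 mg/L × 4.25 L = 7.48 mg
calcium chloride: C1V1 = C2V2 → 4.66 mM × 4250 mL ÷ 408 mM = 48.54 mL
EDTA: V = C2·V2/C1 = 1.69 mM × 4250 mL ÷ 23.7 mM = 303.06 mL
lactose: 37 g/L × 4.25 L = 157.25 g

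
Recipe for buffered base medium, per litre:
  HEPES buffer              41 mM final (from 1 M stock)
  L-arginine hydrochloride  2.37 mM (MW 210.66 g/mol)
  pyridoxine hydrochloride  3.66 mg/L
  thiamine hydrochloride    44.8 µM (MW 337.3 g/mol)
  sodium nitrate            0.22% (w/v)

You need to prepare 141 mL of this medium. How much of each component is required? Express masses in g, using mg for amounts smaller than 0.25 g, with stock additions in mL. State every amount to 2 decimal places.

HEPES buffer 5.78 mL; L-arginine hydrochloride 70.40 mg; pyridoxine hydrochloride 0.52 mg; thiamine hydrochloride 2.13 mg; sodium nitrate 0.31 g

Target volume = 141 mL = 0.141 L.
HEPES buffer: V = C2·V2/C1 = 41 mM × 141 mL ÷ 1000 mM = 5.78 mL
L-arginine hydrochloride: 2.37 mmol/L × 210.66 mg/mmol × 0.141 L = 70.40 mg
pyridoxine hydrochloride: 3.66 mg/L × 0.141 L = 0.52 mg
thiamine hydrochloride: 44.8 µmol/L × 337.3 g/mol × 0.141 L ÷ 1000 = 2.13 mg
sodium nitrate: 0.22% w/v = 2.2 g/L → 2.2 × 0.141 L = 0.31 g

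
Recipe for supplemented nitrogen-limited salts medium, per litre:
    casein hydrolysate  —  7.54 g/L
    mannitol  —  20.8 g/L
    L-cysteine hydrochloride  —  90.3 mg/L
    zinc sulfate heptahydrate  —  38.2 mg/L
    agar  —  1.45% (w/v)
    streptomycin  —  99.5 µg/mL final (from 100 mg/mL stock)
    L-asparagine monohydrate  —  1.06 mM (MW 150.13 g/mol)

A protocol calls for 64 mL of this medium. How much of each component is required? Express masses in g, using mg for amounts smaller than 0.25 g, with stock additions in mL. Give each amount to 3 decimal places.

casein hydrolysate 0.483 g; mannitol 1.331 g; L-cysteine hydrochloride 5.779 mg; zinc sulfate heptahydrate 2.445 mg; agar 0.928 g; streptomycin 0.064 mL; L-asparagine monohydrate 10.185 mg

Working volume: 64 mL = 0.064 L.
casein hydrolysate: 7.54 g/L × 0.064 L = 0.483 g
mannitol: 20.8 g/L × 0.064 L = 1.331 g
L-cysteine hydrochloride: 90.3 mg/L × 0.064 L = 5.779 mg
zinc sulfate heptahydrate: 38.2 mg/L × 0.064 L = 2.445 mg
agar: 1.45% w/v = 14.5 g/L → 14.5 × 0.064 L = 0.928 g
streptomycin: V = C2·V2/C1 = 99.5 µg/mL × 64 mL ÷ 100000 µg/mL = 0.064 mL
L-asparagine monohydrate: 1.06 mmol/L × 150.13 mg/mmol × 0.064 L = 10.185 mg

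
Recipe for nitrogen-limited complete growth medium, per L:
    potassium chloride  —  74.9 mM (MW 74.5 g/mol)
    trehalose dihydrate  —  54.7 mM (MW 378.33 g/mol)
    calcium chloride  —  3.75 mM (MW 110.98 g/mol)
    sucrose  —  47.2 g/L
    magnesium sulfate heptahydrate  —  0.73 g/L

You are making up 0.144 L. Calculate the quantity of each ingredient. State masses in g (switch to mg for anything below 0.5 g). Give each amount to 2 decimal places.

Working volume: 0.144 L.
potassium chloride: 74.9 mmol/L × 74.5 g/mol × 0.144 L ÷ 1000 = 0.80 g
trehalose dihydrate: 54.7 mmol/L × 378.33 g/mol × 0.144 L ÷ 1000 = 2.98 g
calcium chloride: 3.75 mmol/L × 110.98 mg/mmol × 0.144 L = 59.93 mg
sucrose: 47.2 g/L × 0.144 L = 6.80 g
magnesium sulfate heptahydrate: 0.73 g/L × 0.144 L = 0.10512 g = 105.12 mg

potassium chloride 0.80 g; trehalose dihydrate 2.98 g; calcium chloride 59.93 mg; sucrose 6.80 g; magnesium sulfate heptahydrate 105.12 mg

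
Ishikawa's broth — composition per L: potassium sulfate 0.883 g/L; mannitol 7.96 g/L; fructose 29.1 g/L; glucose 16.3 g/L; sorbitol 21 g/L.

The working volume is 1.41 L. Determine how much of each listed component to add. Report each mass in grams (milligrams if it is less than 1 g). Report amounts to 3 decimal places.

potassium sulfate 1.245 g; mannitol 11.224 g; fructose 41.031 g; glucose 22.983 g; sorbitol 29.610 g

Working volume: 1.41 L.
potassium sulfate: 0.883 g/L × 1.41 L = 1.245 g
mannitol: 7.96 g/L × 1.41 L = 11.224 g
fructose: 29.1 g/L × 1.41 L = 41.031 g
glucose: 16.3 g/L × 1.41 L = 22.983 g
sorbitol: 21 g/L × 1.41 L = 29.610 g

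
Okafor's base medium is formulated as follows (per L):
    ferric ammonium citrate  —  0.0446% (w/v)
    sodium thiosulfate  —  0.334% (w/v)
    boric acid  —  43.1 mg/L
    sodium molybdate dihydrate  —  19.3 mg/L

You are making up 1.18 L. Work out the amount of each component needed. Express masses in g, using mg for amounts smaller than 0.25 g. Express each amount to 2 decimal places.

Working volume: 1.18 L.
ferric ammonium citrate: 0.0446% w/v = 0.446 g/L → 0.446 × 1.18 L = 0.53 g
sodium thiosulfate: 0.334% w/v = 3.34 g/L → 3.34 × 1.18 L = 3.94 g
boric acid: 43.1 mg/L × 1.18 L = 50.86 mg
sodium molybdate dihydrate: 19.3 mg/L × 1.18 L = 22.77 mg

ferric ammonium citrate 0.53 g; sodium thiosulfate 3.94 g; boric acid 50.86 mg; sodium molybdate dihydrate 22.77 mg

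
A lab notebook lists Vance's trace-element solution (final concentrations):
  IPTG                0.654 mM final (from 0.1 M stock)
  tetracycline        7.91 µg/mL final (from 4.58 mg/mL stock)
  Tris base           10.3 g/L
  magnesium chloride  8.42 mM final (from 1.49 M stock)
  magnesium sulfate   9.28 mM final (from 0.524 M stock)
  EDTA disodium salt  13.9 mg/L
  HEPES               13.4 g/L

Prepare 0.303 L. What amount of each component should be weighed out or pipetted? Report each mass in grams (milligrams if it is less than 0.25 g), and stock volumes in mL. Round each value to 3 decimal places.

IPTG 1.982 mL; tetracycline 0.523 mL; Tris base 3.121 g; magnesium chloride 1.712 mL; magnesium sulfate 5.366 mL; EDTA disodium salt 4.212 mg; HEPES 4.060 g

Scale factor relative to 1 L: 0.303.
IPTG: V = C2·V2/C1 = 0.654 mM × 303 mL ÷ 100 mM = 1.982 mL
tetracycline: dilute stock: 7.91 µg/mL × 303 mL ÷ 4580 µg/mL = 0.523 mL
Tris base: 10.3 g/L × 0.303 L = 3.121 g
magnesium chloride: C1V1 = C2V2 → 8.42 mM × 303 mL ÷ 1490 mM = 1.712 mL
magnesium sulfate: C1V1 = C2V2 → 9.28 mM × 303 mL ÷ 524 mM = 5.366 mL
EDTA disodium salt: 13.9 mg/L × 0.303 L = 4.212 mg
HEPES: 13.4 g/L × 0.303 L = 4.060 g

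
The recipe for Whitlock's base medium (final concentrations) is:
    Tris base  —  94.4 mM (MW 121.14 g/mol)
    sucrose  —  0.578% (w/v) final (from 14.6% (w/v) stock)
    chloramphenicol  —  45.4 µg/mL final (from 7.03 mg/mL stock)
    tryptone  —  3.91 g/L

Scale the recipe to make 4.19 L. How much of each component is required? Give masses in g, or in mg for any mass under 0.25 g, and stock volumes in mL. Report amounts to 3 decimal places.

Working volume: 4.19 L.
Tris base: 94.4 mmol/L × 121.14 g/mol × 4.19 L ÷ 1000 = 47.915 g
sucrose: V = C2·V2/C1 = 0.578% ÷ 14.6% × 4190 mL = 165.878 mL
chloramphenicol: C1V1 = C2V2 → 45.4 µg/mL × 4190 mL ÷ 7030 µg/mL = 27.059 mL
tryptone: 3.91 g/L × 4.19 L = 16.383 g

Tris base 47.915 g; sucrose 165.878 mL; chloramphenicol 27.059 mL; tryptone 16.383 g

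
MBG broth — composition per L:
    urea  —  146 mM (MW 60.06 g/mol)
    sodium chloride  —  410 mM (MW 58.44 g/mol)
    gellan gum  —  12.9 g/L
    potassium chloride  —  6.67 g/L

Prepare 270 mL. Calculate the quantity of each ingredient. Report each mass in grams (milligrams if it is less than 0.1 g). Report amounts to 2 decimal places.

Target volume = 270 mL = 0.27 L.
urea: 146 mmol/L × 60.06 g/mol × 0.27 L ÷ 1000 = 2.37 g
sodium chloride: 410 mmol/L × 58.44 g/mol × 0.27 L ÷ 1000 = 6.47 g
gellan gum: 12.9 g/L × 0.27 L = 3.48 g
potassium chloride: 6.67 g/L × 0.27 L = 1.80 g

urea 2.37 g; sodium chloride 6.47 g; gellan gum 3.48 g; potassium chloride 1.80 g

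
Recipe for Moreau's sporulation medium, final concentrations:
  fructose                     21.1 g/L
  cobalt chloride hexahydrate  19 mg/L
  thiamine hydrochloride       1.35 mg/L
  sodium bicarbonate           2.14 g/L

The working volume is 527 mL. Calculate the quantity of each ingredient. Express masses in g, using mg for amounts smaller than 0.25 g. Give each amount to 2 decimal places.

fructose 11.12 g; cobalt chloride hexahydrate 10.01 mg; thiamine hydrochloride 0.71 mg; sodium bicarbonate 1.13 g

Scale factor relative to 1 L: 0.527.
fructose: 21.1 g/L × 0.527 L = 11.12 g
cobalt chloride hexahydrate: 19 mg/L × 0.527 L = 10.01 mg
thiamine hydrochloride: 1.35 mg/L × 0.527 L = 0.71 mg
sodium bicarbonate: 2.14 g/L × 0.527 L = 1.13 g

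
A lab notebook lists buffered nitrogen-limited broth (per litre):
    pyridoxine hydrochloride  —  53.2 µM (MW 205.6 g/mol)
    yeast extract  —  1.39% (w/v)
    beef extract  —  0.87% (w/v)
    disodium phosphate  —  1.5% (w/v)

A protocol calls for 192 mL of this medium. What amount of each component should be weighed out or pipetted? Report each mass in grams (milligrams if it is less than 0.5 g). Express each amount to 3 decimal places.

pyridoxine hydrochloride 2.100 mg; yeast extract 2.669 g; beef extract 1.670 g; disodium phosphate 2.880 g

Working volume: 192 mL = 0.192 L.
pyridoxine hydrochloride: 53.2 µmol/L × 205.6 g/mol × 0.192 L ÷ 1000 = 2.100 mg
yeast extract: 1.39 g per 100 mL × 192 mL ÷ 100 = 2.669 g
beef extract: 0.87 g per 100 mL × 192 mL ÷ 100 = 1.670 g
disodium phosphate: 1.5 g per 100 mL × 192 mL ÷ 100 = 2.880 g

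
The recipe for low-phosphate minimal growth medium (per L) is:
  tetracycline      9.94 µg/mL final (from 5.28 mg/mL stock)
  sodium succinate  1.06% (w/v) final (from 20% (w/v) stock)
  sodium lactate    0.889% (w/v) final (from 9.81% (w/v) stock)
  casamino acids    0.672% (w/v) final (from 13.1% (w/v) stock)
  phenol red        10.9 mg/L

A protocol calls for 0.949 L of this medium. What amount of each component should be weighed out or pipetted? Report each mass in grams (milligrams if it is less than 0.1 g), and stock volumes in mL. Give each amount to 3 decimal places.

Working volume: 0.949 L.
tetracycline: C1V1 = C2V2 → 9.94 µg/mL × 949 mL ÷ 5280 µg/mL = 1.787 mL
sodium succinate: C1V1 = C2V2 → 1.06% ÷ 20% × 949 mL = 50.297 mL
sodium lactate: C1V1 = C2V2 → 0.889% ÷ 9.81% × 949 mL = 86.000 mL
casamino acids: dilute stock: 0.672% ÷ 13.1% × 949 mL = 48.682 mL
phenol red: 10.9 mg/L × 0.949 L = 10.344 mg

tetracycline 1.787 mL; sodium succinate 50.297 mL; sodium lactate 86.000 mL; casamino acids 48.682 mL; phenol red 10.344 mg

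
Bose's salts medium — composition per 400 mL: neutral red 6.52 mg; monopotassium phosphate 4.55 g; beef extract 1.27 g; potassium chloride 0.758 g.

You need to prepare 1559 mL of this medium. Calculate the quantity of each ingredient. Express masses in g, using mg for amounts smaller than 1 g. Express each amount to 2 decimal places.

neutral red 25.41 mg; monopotassium phosphate 17.73 g; beef extract 4.95 g; potassium chloride 2.95 g

Ratio of target to recipe volume: 1559 / 400 = 3.8975.
neutral red: 6.52 mg × (1559 mL / 400 mL) = 25.41 mg
monopotassium phosphate: 4.55 g × (1559 mL / 400 mL) = 17.73 g
beef extract: 1.27 g × (1559 mL / 400 mL) = 4.95 g
potassium chloride: 0.758 g × (1559 mL / 400 mL) = 2.95 g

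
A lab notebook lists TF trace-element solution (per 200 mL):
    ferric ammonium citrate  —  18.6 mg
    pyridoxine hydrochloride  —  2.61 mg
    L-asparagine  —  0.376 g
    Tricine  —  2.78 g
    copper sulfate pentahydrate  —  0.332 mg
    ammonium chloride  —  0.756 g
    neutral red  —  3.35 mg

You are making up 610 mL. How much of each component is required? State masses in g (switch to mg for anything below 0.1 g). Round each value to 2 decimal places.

Ratio of target to recipe volume: 610 / 200 = 3.05.
ferric ammonium citrate: 18.6 mg × (610 mL / 200 mL) = 56.73 mg
pyridoxine hydrochloride: 2.61 mg × (610 mL / 200 mL) = 7.96 mg
L-asparagine: 0.376 g × (610 mL / 200 mL) = 1.15 g
Tricine: 2.78 g × (610 mL / 200 mL) = 8.48 g
copper sulfate pentahydrate: 0.332 mg × (610 mL / 200 mL) = 1.01 mg
ammonium chloride: 0.756 g × (610 mL / 200 mL) = 2.31 g
neutral red: 3.35 mg × (610 mL / 200 mL) = 10.22 mg

ferric ammonium citrate 56.73 mg; pyridoxine hydrochloride 7.96 mg; L-asparagine 1.15 g; Tricine 8.48 g; copper sulfate pentahydrate 1.01 mg; ammonium chloride 2.31 g; neutral red 10.22 mg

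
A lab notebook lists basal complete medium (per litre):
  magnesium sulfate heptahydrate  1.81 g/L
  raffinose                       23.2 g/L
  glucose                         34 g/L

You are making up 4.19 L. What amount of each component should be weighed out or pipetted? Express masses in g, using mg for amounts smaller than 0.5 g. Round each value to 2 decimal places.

Scale factor relative to 1 L: 4.19.
magnesium sulfate heptahydrate: 1.81 g/L × 4.19 L = 7.58 g
raffinose: 23.2 g/L × 4.19 L = 97.21 g
glucose: 34 g/L × 4.19 L = 142.46 g

magnesium sulfate heptahydrate 7.58 g; raffinose 97.21 g; glucose 142.46 g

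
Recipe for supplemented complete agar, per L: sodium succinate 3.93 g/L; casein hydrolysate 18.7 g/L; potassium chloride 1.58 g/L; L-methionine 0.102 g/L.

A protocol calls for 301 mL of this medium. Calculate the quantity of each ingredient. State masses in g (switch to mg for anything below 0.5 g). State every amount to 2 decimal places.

Target volume = 301 mL = 0.301 L.
sodium succinate: 3.93 g/L × 0.301 L = 1.18 g
casein hydrolysate: 18.7 g/L × 0.301 L = 5.63 g
potassium chloride: 1.58 g/L × 0.301 L = 0.47558 g = 475.58 mg
L-methionine: 0.102 g/L × 0.301 L = 0.030702 g = 30.70 mg

sodium succinate 1.18 g; casein hydrolysate 5.63 g; potassium chloride 475.58 mg; L-methionine 30.70 mg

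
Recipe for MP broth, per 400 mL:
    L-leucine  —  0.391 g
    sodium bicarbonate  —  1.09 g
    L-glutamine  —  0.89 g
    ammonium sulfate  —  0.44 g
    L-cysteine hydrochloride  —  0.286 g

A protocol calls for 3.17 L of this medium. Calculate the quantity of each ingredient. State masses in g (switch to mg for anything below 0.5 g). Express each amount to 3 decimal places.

L-leucine 3.099 g; sodium bicarbonate 8.638 g; L-glutamine 7.053 g; ammonium sulfate 3.487 g; L-cysteine hydrochloride 2.267 g

Ratio of target to recipe volume: 3170 / 400 = 7.925.
L-leucine: 0.391 g × (3170 mL / 400 mL) = 3.099 g
sodium bicarbonate: 1.09 g × (3170 mL / 400 mL) = 8.638 g
L-glutamine: 0.89 g × (3170 mL / 400 mL) = 7.053 g
ammonium sulfate: 0.44 g × (3170 mL / 400 mL) = 3.487 g
L-cysteine hydrochloride: 0.286 g × (3170 mL / 400 mL) = 2.267 g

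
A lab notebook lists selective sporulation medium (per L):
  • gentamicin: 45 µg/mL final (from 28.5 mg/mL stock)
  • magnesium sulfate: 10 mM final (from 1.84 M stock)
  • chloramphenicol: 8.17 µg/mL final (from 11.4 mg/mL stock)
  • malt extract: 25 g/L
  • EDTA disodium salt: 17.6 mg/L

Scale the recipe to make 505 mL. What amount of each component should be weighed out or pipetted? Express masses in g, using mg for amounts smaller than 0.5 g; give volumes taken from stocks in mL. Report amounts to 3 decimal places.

Working volume: 505 mL = 0.505 L.
gentamicin: C1V1 = C2V2 → 45 µg/mL × 505 mL ÷ 28500 µg/mL = 0.797 mL
magnesium sulfate: V = C2·V2/C1 = 10 mM × 505 mL ÷ 1840 mM = 2.745 mL
chloramphenicol: V = C2·V2/C1 = 8.17 µg/mL × 505 mL ÷ 11400 µg/mL = 0.362 mL
malt extract: 25 g/L × 0.505 L = 12.625 g
EDTA disodium salt: 17.6 mg/L × 0.505 L = 8.888 mg

gentamicin 0.797 mL; magnesium sulfate 2.745 mL; chloramphenicol 0.362 mL; malt extract 12.625 g; EDTA disodium salt 8.888 mg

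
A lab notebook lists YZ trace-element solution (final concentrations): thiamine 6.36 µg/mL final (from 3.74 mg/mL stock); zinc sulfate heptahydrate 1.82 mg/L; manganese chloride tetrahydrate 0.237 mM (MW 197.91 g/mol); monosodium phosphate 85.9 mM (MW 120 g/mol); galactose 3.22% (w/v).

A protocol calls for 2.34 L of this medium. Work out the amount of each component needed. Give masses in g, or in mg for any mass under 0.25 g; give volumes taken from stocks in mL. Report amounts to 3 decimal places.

Working volume: 2.34 L.
thiamine: V = C2·V2/C1 = 6.36 µg/mL × 2340 mL ÷ 3740 µg/mL = 3.979 mL
zinc sulfate heptahydrate: 1.82 mg/L × 2.34 L = 4.259 mg
manganese chloride tetrahydrate: 0.237 mmol/L × 197.91 mg/mmol × 2.34 L = 109.757 mg
monosodium phosphate: 85.9 mmol/L × 120 g/mol × 2.34 L ÷ 1000 = 24.121 g
galactose: 3.22% w/v = 32.2 g/L → 32.2 × 2.34 L = 75.348 g

thiamine 3.979 mL; zinc sulfate heptahydrate 4.259 mg; manganese chloride tetrahydrate 109.757 mg; monosodium phosphate 24.121 g; galactose 75.348 g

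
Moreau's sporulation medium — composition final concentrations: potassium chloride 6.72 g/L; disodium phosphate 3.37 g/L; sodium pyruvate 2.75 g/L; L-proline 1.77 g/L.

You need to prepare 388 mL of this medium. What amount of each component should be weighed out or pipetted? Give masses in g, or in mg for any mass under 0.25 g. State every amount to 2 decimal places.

Scale factor relative to 1 L: 0.388.
potassium chloride: 6.72 g/L × 0.388 L = 2.61 g
disodium phosphate: 3.37 g/L × 0.388 L = 1.31 g
sodium pyruvate: 2.75 g/L × 0.388 L = 1.07 g
L-proline: 1.77 g/L × 0.388 L = 0.69 g

potassium chloride 2.61 g; disodium phosphate 1.31 g; sodium pyruvate 1.07 g; L-proline 0.69 g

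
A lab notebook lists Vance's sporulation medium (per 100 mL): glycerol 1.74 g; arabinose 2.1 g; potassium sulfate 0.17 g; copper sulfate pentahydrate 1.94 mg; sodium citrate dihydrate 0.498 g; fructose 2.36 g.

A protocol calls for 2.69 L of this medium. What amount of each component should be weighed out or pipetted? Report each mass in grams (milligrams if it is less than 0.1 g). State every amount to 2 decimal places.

Ratio of target to recipe volume: 2690 / 100 = 26.9.
glycerol: 1.74 g × (2690 mL / 100 mL) = 46.81 g
arabinose: 2.1 g × (2690 mL / 100 mL) = 56.49 g
potassium sulfate: 0.17 g × (2690 mL / 100 mL) = 4.57 g
copper sulfate pentahydrate: 1.94 mg × (2690 mL / 100 mL) = 52.19 mg
sodium citrate dihydrate: 0.498 g × (2690 mL / 100 mL) = 13.40 g
fructose: 2.36 g × (2690 mL / 100 mL) = 63.48 g

glycerol 46.81 g; arabinose 56.49 g; potassium sulfate 4.57 g; copper sulfate pentahydrate 52.19 mg; sodium citrate dihydrate 13.40 g; fructose 63.48 g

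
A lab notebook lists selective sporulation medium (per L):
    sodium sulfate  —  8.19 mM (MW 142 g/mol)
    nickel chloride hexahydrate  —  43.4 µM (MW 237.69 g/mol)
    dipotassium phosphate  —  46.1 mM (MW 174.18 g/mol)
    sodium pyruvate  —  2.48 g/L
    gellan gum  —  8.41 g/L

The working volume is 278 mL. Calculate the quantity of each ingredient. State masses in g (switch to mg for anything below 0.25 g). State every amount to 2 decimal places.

Working volume: 278 mL = 0.278 L.
sodium sulfate: 8.19 mmol/L × 142 g/mol × 0.278 L ÷ 1000 = 0.32 g
nickel chloride hexahydrate: 43.4 µmol/L × 237.69 g/mol × 0.278 L ÷ 1000 = 2.87 mg
dipotassium phosphate: 46.1 mmol/L × 174.18 g/mol × 0.278 L ÷ 1000 = 2.23 g
sodium pyruvate: 2.48 g/L × 0.278 L = 0.69 g
gellan gum: 8.41 g/L × 0.278 L = 2.34 g

sodium sulfate 0.32 g; nickel chloride hexahydrate 2.87 mg; dipotassium phosphate 2.23 g; sodium pyruvate 0.69 g; gellan gum 2.34 g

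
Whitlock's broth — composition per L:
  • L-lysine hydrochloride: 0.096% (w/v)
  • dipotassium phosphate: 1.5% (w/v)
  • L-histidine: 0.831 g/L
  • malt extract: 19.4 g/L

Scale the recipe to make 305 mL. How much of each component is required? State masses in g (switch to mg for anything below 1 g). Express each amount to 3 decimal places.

L-lysine hydrochloride 292.800 mg; dipotassium phosphate 4.575 g; L-histidine 253.455 mg; malt extract 5.917 g

Scale factor relative to 1 L: 0.305.
L-lysine hydrochloride: 0.096 g per 100 mL × 305 mL ÷ 100 = 0.2928 g = 292.800 mg
dipotassium phosphate: 1.5% w/v = 15 g/L → 15 × 0.305 L = 4.575 g
L-histidine: 0.831 g/L × 0.305 L = 0.253455 g = 253.455 mg
malt extract: 19.4 g/L × 0.305 L = 5.917 g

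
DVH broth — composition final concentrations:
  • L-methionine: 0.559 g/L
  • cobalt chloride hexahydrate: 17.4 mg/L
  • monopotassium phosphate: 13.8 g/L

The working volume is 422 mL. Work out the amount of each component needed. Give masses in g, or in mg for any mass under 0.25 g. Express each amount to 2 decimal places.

Scale factor relative to 1 L: 0.422.
L-methionine: 0.559 g/L × 0.422 L = 0.235898 g = 235.90 mg
cobalt chloride hexahydrate: 17.4 mg/L × 0.422 L = 7.34 mg
monopotassium phosphate: 13.8 g/L × 0.422 L = 5.82 g

L-methionine 235.90 mg; cobalt chloride hexahydrate 7.34 mg; monopotassium phosphate 5.82 g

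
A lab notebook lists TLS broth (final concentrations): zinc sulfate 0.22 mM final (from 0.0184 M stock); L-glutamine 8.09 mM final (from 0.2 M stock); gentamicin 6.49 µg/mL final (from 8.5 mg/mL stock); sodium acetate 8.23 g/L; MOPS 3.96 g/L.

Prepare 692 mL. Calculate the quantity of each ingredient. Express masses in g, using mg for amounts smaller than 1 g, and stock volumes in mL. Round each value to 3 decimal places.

Target volume = 692 mL = 0.692 L.
zinc sulfate: C1V1 = C2V2 → 0.22 mM × 692 mL ÷ 18.4 mM = 8.274 mL
L-glutamine: C1V1 = C2V2 → 8.09 mM × 692 mL ÷ 200 mM = 27.991 mL
gentamicin: dilute stock: 6.49 µg/mL × 692 mL ÷ 8500 µg/mL = 0.528 mL
sodium acetate: 8.23 g/L × 0.692 L = 5.695 g
MOPS: 3.96 g/L × 0.692 L = 2.740 g

zinc sulfate 8.274 mL; L-glutamine 27.991 mL; gentamicin 0.528 mL; sodium acetate 5.695 g; MOPS 2.740 g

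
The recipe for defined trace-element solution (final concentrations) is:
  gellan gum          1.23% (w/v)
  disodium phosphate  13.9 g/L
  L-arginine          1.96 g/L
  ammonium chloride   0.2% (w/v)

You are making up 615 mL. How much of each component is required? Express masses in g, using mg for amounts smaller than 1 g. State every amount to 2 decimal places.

gellan gum 7.56 g; disodium phosphate 8.55 g; L-arginine 1.21 g; ammonium chloride 1.23 g

Working volume: 615 mL = 0.615 L.
gellan gum: 1.23 g per 100 mL × 615 mL ÷ 100 = 7.56 g
disodium phosphate: 13.9 g/L × 0.615 L = 8.55 g
L-arginine: 1.96 g/L × 0.615 L = 1.21 g
ammonium chloride: 0.2 g per 100 mL × 615 mL ÷ 100 = 1.23 g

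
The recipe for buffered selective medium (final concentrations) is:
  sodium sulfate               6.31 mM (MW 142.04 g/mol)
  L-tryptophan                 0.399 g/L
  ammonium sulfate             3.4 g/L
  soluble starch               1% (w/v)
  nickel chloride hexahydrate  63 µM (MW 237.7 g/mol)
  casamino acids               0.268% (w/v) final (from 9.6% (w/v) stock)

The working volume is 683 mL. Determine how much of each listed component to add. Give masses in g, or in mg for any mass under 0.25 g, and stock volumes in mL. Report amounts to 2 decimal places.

Working volume: 683 mL = 0.683 L.
sodium sulfate: 6.31 mmol/L × 142.04 g/mol × 0.683 L ÷ 1000 = 0.61 g
L-tryptophan: 0.399 g/L × 0.683 L = 0.27 g
ammonium sulfate: 3.4 g/L × 0.683 L = 2.32 g
soluble starch: 1 g per 100 mL × 683 mL ÷ 100 = 6.83 g
nickel chloride hexahydrate: 63 µmol/L × 237.7 g/mol × 0.683 L ÷ 1000 = 10.23 mg
casamino acids: C1V1 = C2V2 → 0.268% ÷ 9.6% × 683 mL = 19.07 mL

sodium sulfate 0.61 g; L-tryptophan 0.27 g; ammonium sulfate 2.32 g; soluble starch 6.83 g; nickel chloride hexahydrate 10.23 mg; casamino acids 19.07 mL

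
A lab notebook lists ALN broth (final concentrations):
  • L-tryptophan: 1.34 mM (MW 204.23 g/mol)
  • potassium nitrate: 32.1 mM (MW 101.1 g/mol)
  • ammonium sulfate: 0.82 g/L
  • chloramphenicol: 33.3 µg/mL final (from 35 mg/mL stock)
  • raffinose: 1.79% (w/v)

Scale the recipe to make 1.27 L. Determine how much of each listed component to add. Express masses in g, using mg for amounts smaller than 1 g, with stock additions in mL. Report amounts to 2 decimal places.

Scale factor relative to 1 L: 1.27.
L-tryptophan: 1.34 mmol/L × 204.23 mg/mmol × 1.27 L = 347.56 mg
potassium nitrate: 32.1 mmol/L × 101.1 g/mol × 1.27 L ÷ 1000 = 4.12 g
ammonium sulfate: 0.82 g/L × 1.27 L = 1.04 g
chloramphenicol: dilute stock: 33.3 µg/mL × 1270 mL ÷ 35000 µg/mL = 1.21 mL
raffinose: 1.79 g per 100 mL × 1270 mL ÷ 100 = 22.73 g

L-tryptophan 347.56 mg; potassium nitrate 4.12 g; ammonium sulfate 1.04 g; chloramphenicol 1.21 mL; raffinose 22.73 g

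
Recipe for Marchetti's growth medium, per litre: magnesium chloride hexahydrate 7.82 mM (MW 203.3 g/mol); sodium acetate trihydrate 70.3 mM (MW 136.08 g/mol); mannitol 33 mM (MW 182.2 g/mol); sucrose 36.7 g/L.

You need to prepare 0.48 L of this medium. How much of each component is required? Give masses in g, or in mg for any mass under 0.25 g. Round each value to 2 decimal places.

Working volume: 0.48 L.
magnesium chloride hexahydrate: 7.82 mmol/L × 203.3 g/mol × 0.48 L ÷ 1000 = 0.76 g
sodium acetate trihydrate: 70.3 mmol/L × 136.08 g/mol × 0.48 L ÷ 1000 = 4.59 g
mannitol: 33 mmol/L × 182.2 g/mol × 0.48 L ÷ 1000 = 2.89 g
sucrose: 36.7 g/L × 0.48 L = 17.62 g

magnesium chloride hexahydrate 0.76 g; sodium acetate trihydrate 4.59 g; mannitol 2.89 g; sucrose 17.62 g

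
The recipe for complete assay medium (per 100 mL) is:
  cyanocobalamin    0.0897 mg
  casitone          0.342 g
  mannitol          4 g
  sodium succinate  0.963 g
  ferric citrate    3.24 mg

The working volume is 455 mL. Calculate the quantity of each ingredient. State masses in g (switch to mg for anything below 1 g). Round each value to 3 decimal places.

Scale factor = 455 mL / 100 mL = 4.55.
cyanocobalamin: 0.0897 mg × (455 mL / 100 mL) = 0.408 mg
casitone: 0.342 g × (455 mL / 100 mL) = 1.556 g
mannitol: 4 g × (455 mL / 100 mL) = 18.200 g
sodium succinate: 0.963 g × (455 mL / 100 mL) = 4.382 g
ferric citrate: 3.24 mg × (455 mL / 100 mL) = 14.742 mg

cyanocobalamin 0.408 mg; casitone 1.556 g; mannitol 18.200 g; sodium succinate 4.382 g; ferric citrate 14.742 mg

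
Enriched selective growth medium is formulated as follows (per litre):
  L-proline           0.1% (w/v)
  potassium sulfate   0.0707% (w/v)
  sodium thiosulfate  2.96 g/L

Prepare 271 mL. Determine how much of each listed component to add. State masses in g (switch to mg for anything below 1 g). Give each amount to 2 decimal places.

Scale factor relative to 1 L: 0.271.
L-proline: 0.1 g per 100 mL × 271 mL ÷ 100 = 0.271 g = 271.00 mg
potassium sulfate: 0.0707 g per 100 mL × 271 mL ÷ 100 = 0.191597 g = 191.60 mg
sodium thiosulfate: 2.96 g/L × 0.271 L = 0.80216 g = 802.16 mg

L-proline 271.00 mg; potassium sulfate 191.60 mg; sodium thiosulfate 802.16 mg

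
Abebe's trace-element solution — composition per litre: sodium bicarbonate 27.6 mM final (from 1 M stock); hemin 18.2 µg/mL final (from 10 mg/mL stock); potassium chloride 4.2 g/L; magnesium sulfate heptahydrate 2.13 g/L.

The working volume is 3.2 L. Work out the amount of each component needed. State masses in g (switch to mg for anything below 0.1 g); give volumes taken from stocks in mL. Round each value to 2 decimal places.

sodium bicarbonate 88.32 mL; hemin 5.82 mL; potassium chloride 13.44 g; magnesium sulfate heptahydrate 6.82 g

Working volume: 3.2 L.
sodium bicarbonate: C1V1 = C2V2 → 27.6 mM × 3200 mL ÷ 1000 mM = 88.32 mL
hemin: C1V1 = C2V2 → 18.2 µg/mL × 3200 mL ÷ 10000 µg/mL = 5.82 mL
potassium chloride: 4.2 g/L × 3.2 L = 13.44 g
magnesium sulfate heptahydrate: 2.13 g/L × 3.2 L = 6.82 g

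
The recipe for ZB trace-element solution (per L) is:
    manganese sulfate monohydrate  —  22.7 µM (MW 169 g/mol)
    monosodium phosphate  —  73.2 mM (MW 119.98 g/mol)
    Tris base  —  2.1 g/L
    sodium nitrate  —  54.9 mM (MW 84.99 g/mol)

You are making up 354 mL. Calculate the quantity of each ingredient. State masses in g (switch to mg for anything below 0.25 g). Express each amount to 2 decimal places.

manganese sulfate monohydrate 1.36 mg; monosodium phosphate 3.11 g; Tris base 0.74 g; sodium nitrate 1.65 g

Scale factor relative to 1 L: 0.354.
manganese sulfate monohydrate: 22.7 µmol/L × 169 g/mol × 0.354 L ÷ 1000 = 1.36 mg
monosodium phosphate: 73.2 mmol/L × 119.98 g/mol × 0.354 L ÷ 1000 = 3.11 g
Tris base: 2.1 g/L × 0.354 L = 0.74 g
sodium nitrate: 54.9 mmol/L × 84.99 g/mol × 0.354 L ÷ 1000 = 1.65 g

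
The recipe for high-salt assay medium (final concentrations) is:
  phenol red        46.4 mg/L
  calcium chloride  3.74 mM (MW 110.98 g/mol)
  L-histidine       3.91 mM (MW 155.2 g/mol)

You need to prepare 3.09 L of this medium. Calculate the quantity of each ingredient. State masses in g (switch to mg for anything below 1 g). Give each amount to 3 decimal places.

Scale factor relative to 1 L: 3.09.
phenol red: 46.4 mg/L × 3.09 L = 143.376 mg
calcium chloride: 3.74 mmol/L × 110.98 g/mol × 3.09 L ÷ 1000 = 1.283 g
L-histidine: 3.91 mmol/L × 155.2 g/mol × 3.09 L ÷ 1000 = 1.875 g

phenol red 143.376 mg; calcium chloride 1.283 g; L-histidine 1.875 g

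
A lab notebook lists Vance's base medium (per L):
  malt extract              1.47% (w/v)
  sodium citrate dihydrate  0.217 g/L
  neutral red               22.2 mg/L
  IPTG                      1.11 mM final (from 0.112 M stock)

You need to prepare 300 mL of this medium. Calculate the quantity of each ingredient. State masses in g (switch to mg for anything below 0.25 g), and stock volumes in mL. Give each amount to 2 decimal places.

Target volume = 300 mL = 0.3 L.
malt extract: 1.47 g per 100 mL × 300 mL ÷ 100 = 4.41 g
sodium citrate dihydrate: 0.217 g/L × 0.3 L = 0.0651 g = 65.10 mg
neutral red: 22.2 mg/L × 0.3 L = 6.66 mg
IPTG: dilute stock: 1.11 mM × 300 mL ÷ 112 mM = 2.97 mL

malt extract 4.41 g; sodium citrate dihydrate 65.10 mg; neutral red 6.66 mg; IPTG 2.97 mL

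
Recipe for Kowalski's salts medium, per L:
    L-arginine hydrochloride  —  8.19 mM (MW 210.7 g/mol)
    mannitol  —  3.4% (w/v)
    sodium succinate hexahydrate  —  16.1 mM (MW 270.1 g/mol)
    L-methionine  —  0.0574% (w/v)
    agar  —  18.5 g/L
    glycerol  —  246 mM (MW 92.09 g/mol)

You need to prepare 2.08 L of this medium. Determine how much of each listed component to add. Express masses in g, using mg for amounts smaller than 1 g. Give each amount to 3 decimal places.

L-arginine hydrochloride 3.589 g; mannitol 70.720 g; sodium succinate hexahydrate 9.045 g; L-methionine 1.194 g; agar 38.480 g; glycerol 47.121 g

Working volume: 2.08 L.
L-arginine hydrochloride: 8.19 mmol/L × 210.7 g/mol × 2.08 L ÷ 1000 = 3.589 g
mannitol: 3.4% w/v = 34 g/L → 34 × 2.08 L = 70.720 g
sodium succinate hexahydrate: 16.1 mmol/L × 270.1 g/mol × 2.08 L ÷ 1000 = 9.045 g
L-methionine: 0.0574 g per 100 mL × 2080 mL ÷ 100 = 1.194 g
agar: 18.5 g/L × 2.08 L = 38.480 g
glycerol: 246 mmol/L × 92.09 g/mol × 2.08 L ÷ 1000 = 47.121 g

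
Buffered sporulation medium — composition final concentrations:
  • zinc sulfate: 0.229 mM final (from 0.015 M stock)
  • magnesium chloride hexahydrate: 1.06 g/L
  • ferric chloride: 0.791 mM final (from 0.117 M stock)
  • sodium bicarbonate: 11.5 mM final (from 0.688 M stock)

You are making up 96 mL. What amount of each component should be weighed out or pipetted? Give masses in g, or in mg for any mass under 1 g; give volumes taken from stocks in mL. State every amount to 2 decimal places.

Working volume: 96 mL = 0.096 L.
zinc sulfate: C1V1 = C2V2 → 0.229 mM × 96 mL ÷ 15 mM = 1.47 mL
magnesium chloride hexahydrate: 1.06 g/L × 0.096 L = 0.10176 g = 101.76 mg
ferric chloride: V = C2·V2/C1 = 0.791 mM × 96 mL ÷ 117 mM = 0.65 mL
sodium bicarbonate: C1V1 = C2V2 → 11.5 mM × 96 mL ÷ 688 mM = 1.60 mL

zinc sulfate 1.47 mL; magnesium chloride hexahydrate 101.76 mg; ferric chloride 0.65 mL; sodium bicarbonate 1.60 mL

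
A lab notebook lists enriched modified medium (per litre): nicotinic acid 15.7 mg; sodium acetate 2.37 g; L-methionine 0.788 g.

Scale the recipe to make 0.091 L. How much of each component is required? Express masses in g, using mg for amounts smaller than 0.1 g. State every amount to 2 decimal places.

Scale factor = 91 mL / 1000 mL = 0.091.
nicotinic acid: 15.7 mg × (91 mL / 1000 mL) = 1.43 mg
sodium acetate: 2.37 g × (91 mL / 1000 mL) = 0.22 g
L-methionine: 0.788 g × (91 mL / 1000 mL) = 0.071708 g = 71.71 mg

nicotinic acid 1.43 mg; sodium acetate 0.22 g; L-methionine 71.71 mg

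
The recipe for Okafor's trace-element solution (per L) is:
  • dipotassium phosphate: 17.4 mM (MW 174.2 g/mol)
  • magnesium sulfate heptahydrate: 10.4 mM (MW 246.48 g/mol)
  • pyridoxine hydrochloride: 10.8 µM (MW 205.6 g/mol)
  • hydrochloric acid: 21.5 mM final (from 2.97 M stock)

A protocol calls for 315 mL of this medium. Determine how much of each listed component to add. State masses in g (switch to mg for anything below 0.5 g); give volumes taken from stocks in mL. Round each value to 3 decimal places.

dipotassium phosphate 0.955 g; magnesium sulfate heptahydrate 0.807 g; pyridoxine hydrochloride 0.699 mg; hydrochloric acid 2.280 mL

Scale factor relative to 1 L: 0.315.
dipotassium phosphate: 17.4 mmol/L × 174.2 g/mol × 0.315 L ÷ 1000 = 0.955 g
magnesium sulfate heptahydrate: 10.4 mmol/L × 246.48 g/mol × 0.315 L ÷ 1000 = 0.807 g
pyridoxine hydrochloride: 10.8 µmol/L × 205.6 g/mol × 0.315 L ÷ 1000 = 0.699 mg
hydrochloric acid: dilute stock: 21.5 mM × 315 mL ÷ 2970 mM = 2.280 mL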